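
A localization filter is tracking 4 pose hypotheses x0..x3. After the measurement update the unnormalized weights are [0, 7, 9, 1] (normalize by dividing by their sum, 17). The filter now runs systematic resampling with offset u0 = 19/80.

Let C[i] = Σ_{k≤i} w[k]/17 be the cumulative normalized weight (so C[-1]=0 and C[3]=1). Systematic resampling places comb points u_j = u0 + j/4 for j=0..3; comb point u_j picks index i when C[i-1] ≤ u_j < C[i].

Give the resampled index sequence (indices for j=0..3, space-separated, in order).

C = [0, 7/17, 16/17, 1]
j=0: u_0=19/80 ∈ [0, 7/17) → index 1
j=1: u_1=39/80 ∈ [7/17, 16/17) → index 2
j=2: u_2=59/80 ∈ [7/17, 16/17) → index 2
j=3: u_3=79/80 ∈ [16/17, 1) → index 3

1 2 2 3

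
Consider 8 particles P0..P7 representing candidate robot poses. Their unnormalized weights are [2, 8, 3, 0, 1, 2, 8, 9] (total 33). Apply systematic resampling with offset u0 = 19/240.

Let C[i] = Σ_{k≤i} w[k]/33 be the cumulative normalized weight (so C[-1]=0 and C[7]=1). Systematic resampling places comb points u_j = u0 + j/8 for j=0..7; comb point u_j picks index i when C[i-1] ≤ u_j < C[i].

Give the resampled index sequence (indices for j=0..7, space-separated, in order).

1 1 2 5 6 6 7 7

C = [2/33, 10/33, 13/33, 13/33, 14/33, 16/33, 8/11, 1]
j=0: u_0=19/240 ∈ [2/33, 10/33) → index 1
j=1: u_1=49/240 ∈ [2/33, 10/33) → index 1
j=2: u_2=79/240 ∈ [10/33, 13/33) → index 2
j=3: u_3=109/240 ∈ [14/33, 16/33) → index 5
j=4: u_4=139/240 ∈ [16/33, 8/11) → index 6
j=5: u_5=169/240 ∈ [16/33, 8/11) → index 6
j=6: u_6=199/240 ∈ [8/11, 1) → index 7
j=7: u_7=229/240 ∈ [8/11, 1) → index 7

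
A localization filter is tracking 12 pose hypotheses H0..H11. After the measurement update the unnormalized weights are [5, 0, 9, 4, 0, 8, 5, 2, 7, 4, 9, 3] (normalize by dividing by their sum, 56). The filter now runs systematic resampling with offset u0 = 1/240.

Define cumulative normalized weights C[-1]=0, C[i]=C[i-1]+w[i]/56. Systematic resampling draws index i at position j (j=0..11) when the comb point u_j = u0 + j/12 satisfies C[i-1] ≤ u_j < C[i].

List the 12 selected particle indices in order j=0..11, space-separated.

C = [5/56, 5/56, 1/4, 9/28, 9/28, 13/28, 31/56, 33/56, 5/7, 11/14, 53/56, 1]
j=0: u_0=1/240 ∈ [0, 5/56) → index 0
j=1: u_1=7/80 ∈ [0, 5/56) → index 0
j=2: u_2=41/240 ∈ [5/56, 1/4) → index 2
j=3: u_3=61/240 ∈ [1/4, 9/28) → index 3
j=4: u_4=27/80 ∈ [9/28, 13/28) → index 5
j=5: u_5=101/240 ∈ [9/28, 13/28) → index 5
j=6: u_6=121/240 ∈ [13/28, 31/56) → index 6
j=7: u_7=47/80 ∈ [31/56, 33/56) → index 7
j=8: u_8=161/240 ∈ [33/56, 5/7) → index 8
j=9: u_9=181/240 ∈ [5/7, 11/14) → index 9
j=10: u_10=67/80 ∈ [11/14, 53/56) → index 10
j=11: u_11=221/240 ∈ [11/14, 53/56) → index 10

0 0 2 3 5 5 6 7 8 9 10 10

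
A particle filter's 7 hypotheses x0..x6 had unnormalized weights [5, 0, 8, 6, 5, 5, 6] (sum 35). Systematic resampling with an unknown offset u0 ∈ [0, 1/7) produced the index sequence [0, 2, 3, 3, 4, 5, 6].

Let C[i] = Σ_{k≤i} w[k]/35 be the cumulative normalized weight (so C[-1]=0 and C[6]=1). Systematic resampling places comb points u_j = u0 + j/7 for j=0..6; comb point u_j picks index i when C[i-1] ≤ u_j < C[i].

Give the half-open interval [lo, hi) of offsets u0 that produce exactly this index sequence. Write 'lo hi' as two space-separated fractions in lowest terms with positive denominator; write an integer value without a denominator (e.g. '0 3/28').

3/35 4/35

C = [1/7, 1/7, 13/35, 19/35, 24/35, 29/35, 1]
j=0 picked index 0: u0 ∈ [0, 1/7)
j=1 picked index 2: u0 ∈ [0, 8/35)
j=2 picked index 3: u0 ∈ [3/35, 9/35)
j=3 picked index 3: u0 ∈ [-2/35, 4/35)
j=4 picked index 4: u0 ∈ [-1/35, 4/35)
j=5 picked index 5: u0 ∈ [-1/35, 4/35)
j=6 picked index 6: u0 ∈ [-1/35, 1/7)
intersection: [3/35, 4/35)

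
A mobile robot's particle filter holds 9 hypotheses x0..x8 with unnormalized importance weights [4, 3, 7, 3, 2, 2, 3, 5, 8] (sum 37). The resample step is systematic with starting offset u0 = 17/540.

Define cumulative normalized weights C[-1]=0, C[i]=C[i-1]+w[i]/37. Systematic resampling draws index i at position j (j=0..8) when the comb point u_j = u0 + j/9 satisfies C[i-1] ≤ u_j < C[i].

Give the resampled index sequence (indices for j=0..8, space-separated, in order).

C = [4/37, 7/37, 14/37, 17/37, 19/37, 21/37, 24/37, 29/37, 1]
j=0: u_0=17/540 ∈ [0, 4/37) → index 0
j=1: u_1=77/540 ∈ [4/37, 7/37) → index 1
j=2: u_2=137/540 ∈ [7/37, 14/37) → index 2
j=3: u_3=197/540 ∈ [7/37, 14/37) → index 2
j=4: u_4=257/540 ∈ [17/37, 19/37) → index 4
j=5: u_5=317/540 ∈ [21/37, 24/37) → index 6
j=6: u_6=377/540 ∈ [24/37, 29/37) → index 7
j=7: u_7=437/540 ∈ [29/37, 1) → index 8
j=8: u_8=497/540 ∈ [29/37, 1) → index 8

0 1 2 2 4 6 7 8 8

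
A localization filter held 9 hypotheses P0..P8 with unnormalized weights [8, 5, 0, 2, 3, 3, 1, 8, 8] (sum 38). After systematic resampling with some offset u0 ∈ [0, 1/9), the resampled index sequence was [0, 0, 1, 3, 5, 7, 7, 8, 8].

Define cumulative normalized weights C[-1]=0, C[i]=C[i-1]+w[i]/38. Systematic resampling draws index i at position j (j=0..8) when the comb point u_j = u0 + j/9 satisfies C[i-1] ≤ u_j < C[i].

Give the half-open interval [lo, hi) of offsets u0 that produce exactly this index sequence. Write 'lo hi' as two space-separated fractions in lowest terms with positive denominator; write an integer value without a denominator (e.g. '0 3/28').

5/171 7/114

C = [4/19, 13/38, 13/38, 15/38, 9/19, 21/38, 11/19, 15/19, 1]
j=0 picked index 0: u0 ∈ [0, 4/19)
j=1 picked index 0: u0 ∈ [-1/9, 17/171)
j=2 picked index 1: u0 ∈ [-2/171, 41/342)
j=3 picked index 3: u0 ∈ [1/114, 7/114)
j=4 picked index 5: u0 ∈ [5/171, 37/342)
j=5 picked index 7: u0 ∈ [4/171, 40/171)
j=6 picked index 7: u0 ∈ [-5/57, 7/57)
j=7 picked index 8: u0 ∈ [2/171, 2/9)
j=8 picked index 8: u0 ∈ [-17/171, 1/9)
intersection: [5/171, 7/114)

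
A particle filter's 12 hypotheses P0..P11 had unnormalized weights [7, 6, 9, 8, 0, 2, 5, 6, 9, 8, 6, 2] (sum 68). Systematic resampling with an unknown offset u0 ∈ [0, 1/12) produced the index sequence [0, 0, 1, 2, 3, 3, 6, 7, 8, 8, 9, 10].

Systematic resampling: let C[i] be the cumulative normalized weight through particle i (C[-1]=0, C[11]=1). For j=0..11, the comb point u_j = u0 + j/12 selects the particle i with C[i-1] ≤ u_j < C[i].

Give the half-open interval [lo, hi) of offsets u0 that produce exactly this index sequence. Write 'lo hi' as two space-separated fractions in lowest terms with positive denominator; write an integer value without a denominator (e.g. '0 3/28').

0 1/68

C = [7/68, 13/68, 11/34, 15/34, 15/34, 8/17, 37/68, 43/68, 13/17, 15/17, 33/34, 1]
j=0 picked index 0: u0 ∈ [0, 7/68)
j=1 picked index 0: u0 ∈ [-1/12, 1/51)
j=2 picked index 1: u0 ∈ [-13/204, 5/204)
j=3 picked index 2: u0 ∈ [-1/17, 5/68)
j=4 picked index 3: u0 ∈ [-1/102, 11/102)
j=5 picked index 3: u0 ∈ [-19/204, 5/204)
j=6 picked index 6: u0 ∈ [-1/34, 3/68)
j=7 picked index 7: u0 ∈ [-2/51, 5/102)
j=8 picked index 8: u0 ∈ [-7/204, 5/51)
j=9 picked index 8: u0 ∈ [-2/17, 1/68)
j=10 picked index 9: u0 ∈ [-7/102, 5/102)
j=11 picked index 10: u0 ∈ [-7/204, 11/204)
intersection: [0, 1/68)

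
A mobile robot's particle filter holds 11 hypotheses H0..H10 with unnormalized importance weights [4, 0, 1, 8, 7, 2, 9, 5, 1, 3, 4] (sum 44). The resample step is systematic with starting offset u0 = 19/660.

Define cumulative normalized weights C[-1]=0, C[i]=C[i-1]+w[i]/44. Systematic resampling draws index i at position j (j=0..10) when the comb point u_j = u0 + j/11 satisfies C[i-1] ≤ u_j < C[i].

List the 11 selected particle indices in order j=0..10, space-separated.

0 3 3 4 4 5 6 6 7 9 10

C = [1/11, 1/11, 5/44, 13/44, 5/11, 1/2, 31/44, 9/11, 37/44, 10/11, 1]
j=0: u_0=19/660 ∈ [0, 1/11) → index 0
j=1: u_1=79/660 ∈ [5/44, 13/44) → index 3
j=2: u_2=139/660 ∈ [5/44, 13/44) → index 3
j=3: u_3=199/660 ∈ [13/44, 5/11) → index 4
j=4: u_4=259/660 ∈ [13/44, 5/11) → index 4
j=5: u_5=29/60 ∈ [5/11, 1/2) → index 5
j=6: u_6=379/660 ∈ [1/2, 31/44) → index 6
j=7: u_7=439/660 ∈ [1/2, 31/44) → index 6
j=8: u_8=499/660 ∈ [31/44, 9/11) → index 7
j=9: u_9=559/660 ∈ [37/44, 10/11) → index 9
j=10: u_10=619/660 ∈ [10/11, 1) → index 10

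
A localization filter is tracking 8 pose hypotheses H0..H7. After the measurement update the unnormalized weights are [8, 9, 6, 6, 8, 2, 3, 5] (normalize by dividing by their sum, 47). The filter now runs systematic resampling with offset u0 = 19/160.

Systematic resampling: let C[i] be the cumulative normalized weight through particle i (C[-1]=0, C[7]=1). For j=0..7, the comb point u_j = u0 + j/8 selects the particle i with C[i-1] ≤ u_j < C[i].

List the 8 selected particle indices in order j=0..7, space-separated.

0 1 2 3 4 4 6 7

C = [8/47, 17/47, 23/47, 29/47, 37/47, 39/47, 42/47, 1]
j=0: u_0=19/160 ∈ [0, 8/47) → index 0
j=1: u_1=39/160 ∈ [8/47, 17/47) → index 1
j=2: u_2=59/160 ∈ [17/47, 23/47) → index 2
j=3: u_3=79/160 ∈ [23/47, 29/47) → index 3
j=4: u_4=99/160 ∈ [29/47, 37/47) → index 4
j=5: u_5=119/160 ∈ [29/47, 37/47) → index 4
j=6: u_6=139/160 ∈ [39/47, 42/47) → index 6
j=7: u_7=159/160 ∈ [42/47, 1) → index 7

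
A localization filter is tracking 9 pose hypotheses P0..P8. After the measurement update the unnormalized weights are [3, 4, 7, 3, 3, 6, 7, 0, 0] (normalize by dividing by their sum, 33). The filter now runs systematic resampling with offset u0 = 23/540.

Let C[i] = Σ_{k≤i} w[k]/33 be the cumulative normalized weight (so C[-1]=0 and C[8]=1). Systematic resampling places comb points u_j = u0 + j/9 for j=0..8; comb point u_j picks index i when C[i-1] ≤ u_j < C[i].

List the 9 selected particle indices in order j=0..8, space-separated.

C = [1/11, 7/33, 14/33, 17/33, 20/33, 26/33, 1, 1, 1]
j=0: u_0=23/540 ∈ [0, 1/11) → index 0
j=1: u_1=83/540 ∈ [1/11, 7/33) → index 1
j=2: u_2=143/540 ∈ [7/33, 14/33) → index 2
j=3: u_3=203/540 ∈ [7/33, 14/33) → index 2
j=4: u_4=263/540 ∈ [14/33, 17/33) → index 3
j=5: u_5=323/540 ∈ [17/33, 20/33) → index 4
j=6: u_6=383/540 ∈ [20/33, 26/33) → index 5
j=7: u_7=443/540 ∈ [26/33, 1) → index 6
j=8: u_8=503/540 ∈ [26/33, 1) → index 6

0 1 2 2 3 4 5 6 6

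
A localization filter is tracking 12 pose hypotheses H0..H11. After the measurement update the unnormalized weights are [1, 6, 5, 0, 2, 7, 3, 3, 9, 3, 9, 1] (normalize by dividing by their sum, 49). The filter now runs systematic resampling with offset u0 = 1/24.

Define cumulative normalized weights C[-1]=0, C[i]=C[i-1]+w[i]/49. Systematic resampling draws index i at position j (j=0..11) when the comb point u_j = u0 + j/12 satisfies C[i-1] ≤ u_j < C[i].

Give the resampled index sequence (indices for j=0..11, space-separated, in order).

1 1 2 5 5 6 7 8 8 9 10 10

C = [1/49, 1/7, 12/49, 12/49, 2/7, 3/7, 24/49, 27/49, 36/49, 39/49, 48/49, 1]
j=0: u_0=1/24 ∈ [1/49, 1/7) → index 1
j=1: u_1=1/8 ∈ [1/49, 1/7) → index 1
j=2: u_2=5/24 ∈ [1/7, 12/49) → index 2
j=3: u_3=7/24 ∈ [2/7, 3/7) → index 5
j=4: u_4=3/8 ∈ [2/7, 3/7) → index 5
j=5: u_5=11/24 ∈ [3/7, 24/49) → index 6
j=6: u_6=13/24 ∈ [24/49, 27/49) → index 7
j=7: u_7=5/8 ∈ [27/49, 36/49) → index 8
j=8: u_8=17/24 ∈ [27/49, 36/49) → index 8
j=9: u_9=19/24 ∈ [36/49, 39/49) → index 9
j=10: u_10=7/8 ∈ [39/49, 48/49) → index 10
j=11: u_11=23/24 ∈ [39/49, 48/49) → index 10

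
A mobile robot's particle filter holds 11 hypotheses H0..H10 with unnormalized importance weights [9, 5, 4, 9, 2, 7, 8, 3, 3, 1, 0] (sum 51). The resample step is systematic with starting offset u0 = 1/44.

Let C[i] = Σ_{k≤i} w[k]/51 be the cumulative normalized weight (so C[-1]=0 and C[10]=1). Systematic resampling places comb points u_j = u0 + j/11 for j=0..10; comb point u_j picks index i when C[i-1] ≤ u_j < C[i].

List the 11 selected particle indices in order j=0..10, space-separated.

0 0 1 2 3 3 4 5 6 6 8

C = [3/17, 14/51, 6/17, 9/17, 29/51, 12/17, 44/51, 47/51, 50/51, 1, 1]
j=0: u_0=1/44 ∈ [0, 3/17) → index 0
j=1: u_1=5/44 ∈ [0, 3/17) → index 0
j=2: u_2=9/44 ∈ [3/17, 14/51) → index 1
j=3: u_3=13/44 ∈ [14/51, 6/17) → index 2
j=4: u_4=17/44 ∈ [6/17, 9/17) → index 3
j=5: u_5=21/44 ∈ [6/17, 9/17) → index 3
j=6: u_6=25/44 ∈ [9/17, 29/51) → index 4
j=7: u_7=29/44 ∈ [29/51, 12/17) → index 5
j=8: u_8=3/4 ∈ [12/17, 44/51) → index 6
j=9: u_9=37/44 ∈ [12/17, 44/51) → index 6
j=10: u_10=41/44 ∈ [47/51, 50/51) → index 8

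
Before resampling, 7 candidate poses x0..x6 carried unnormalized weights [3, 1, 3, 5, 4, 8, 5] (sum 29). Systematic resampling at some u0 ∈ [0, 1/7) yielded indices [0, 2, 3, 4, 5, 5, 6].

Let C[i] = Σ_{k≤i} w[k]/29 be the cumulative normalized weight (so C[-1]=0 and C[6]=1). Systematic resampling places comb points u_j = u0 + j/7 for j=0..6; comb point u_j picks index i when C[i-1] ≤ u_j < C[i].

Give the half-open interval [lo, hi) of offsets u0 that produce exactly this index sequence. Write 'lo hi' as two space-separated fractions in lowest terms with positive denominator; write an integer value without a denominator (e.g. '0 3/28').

C = [3/29, 4/29, 7/29, 12/29, 16/29, 24/29, 1]
j=0 picked index 0: u0 ∈ [0, 3/29)
j=1 picked index 2: u0 ∈ [-1/203, 20/203)
j=2 picked index 3: u0 ∈ [-9/203, 26/203)
j=3 picked index 4: u0 ∈ [-3/203, 25/203)
j=4 picked index 5: u0 ∈ [-4/203, 52/203)
j=5 picked index 5: u0 ∈ [-33/203, 23/203)
j=6 picked index 6: u0 ∈ [-6/203, 1/7)
intersection: [0, 20/203)

0 20/203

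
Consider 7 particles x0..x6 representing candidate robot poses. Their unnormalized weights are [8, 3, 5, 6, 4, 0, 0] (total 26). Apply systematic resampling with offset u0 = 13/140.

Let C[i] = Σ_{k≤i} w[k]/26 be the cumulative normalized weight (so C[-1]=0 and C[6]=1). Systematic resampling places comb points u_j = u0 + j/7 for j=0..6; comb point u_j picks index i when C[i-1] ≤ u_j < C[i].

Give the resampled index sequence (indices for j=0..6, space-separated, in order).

0 0 1 2 3 3 4

C = [4/13, 11/26, 8/13, 11/13, 1, 1, 1]
j=0: u_0=13/140 ∈ [0, 4/13) → index 0
j=1: u_1=33/140 ∈ [0, 4/13) → index 0
j=2: u_2=53/140 ∈ [4/13, 11/26) → index 1
j=3: u_3=73/140 ∈ [11/26, 8/13) → index 2
j=4: u_4=93/140 ∈ [8/13, 11/13) → index 3
j=5: u_5=113/140 ∈ [8/13, 11/13) → index 3
j=6: u_6=19/20 ∈ [11/13, 1) → index 4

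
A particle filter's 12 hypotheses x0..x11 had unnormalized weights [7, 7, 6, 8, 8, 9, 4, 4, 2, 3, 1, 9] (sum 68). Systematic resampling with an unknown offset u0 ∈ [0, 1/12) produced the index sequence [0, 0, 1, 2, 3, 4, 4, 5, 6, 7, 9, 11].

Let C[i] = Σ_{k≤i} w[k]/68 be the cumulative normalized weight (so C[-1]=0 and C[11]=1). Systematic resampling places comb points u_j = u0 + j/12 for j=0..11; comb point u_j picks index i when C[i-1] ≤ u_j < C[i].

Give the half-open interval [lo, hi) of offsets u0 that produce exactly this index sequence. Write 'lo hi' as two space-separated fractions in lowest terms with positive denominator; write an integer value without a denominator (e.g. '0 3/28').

C = [7/68, 7/34, 5/17, 7/17, 9/17, 45/68, 49/68, 53/68, 55/68, 29/34, 59/68, 1]
j=0 picked index 0: u0 ∈ [0, 7/68)
j=1 picked index 0: u0 ∈ [-1/12, 1/51)
j=2 picked index 1: u0 ∈ [-13/204, 2/51)
j=3 picked index 2: u0 ∈ [-3/68, 3/68)
j=4 picked index 3: u0 ∈ [-2/51, 4/51)
j=5 picked index 4: u0 ∈ [-1/204, 23/204)
j=6 picked index 4: u0 ∈ [-3/34, 1/34)
j=7 picked index 5: u0 ∈ [-11/204, 4/51)
j=8 picked index 6: u0 ∈ [-1/204, 11/204)
j=9 picked index 7: u0 ∈ [-1/34, 1/34)
j=10 picked index 9: u0 ∈ [-5/204, 1/51)
j=11 picked index 11: u0 ∈ [-5/102, 1/12)
intersection: [0, 1/51)

0 1/51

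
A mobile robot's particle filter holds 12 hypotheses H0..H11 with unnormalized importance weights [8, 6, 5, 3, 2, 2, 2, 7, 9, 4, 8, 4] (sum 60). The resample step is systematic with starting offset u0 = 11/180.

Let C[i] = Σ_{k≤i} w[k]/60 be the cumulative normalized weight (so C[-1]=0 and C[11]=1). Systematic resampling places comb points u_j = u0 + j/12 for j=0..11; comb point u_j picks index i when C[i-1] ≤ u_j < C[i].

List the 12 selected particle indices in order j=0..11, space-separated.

C = [2/15, 7/30, 19/60, 11/30, 2/5, 13/30, 7/15, 7/12, 11/15, 4/5, 14/15, 1]
j=0: u_0=11/180 ∈ [0, 2/15) → index 0
j=1: u_1=13/90 ∈ [2/15, 7/30) → index 1
j=2: u_2=41/180 ∈ [2/15, 7/30) → index 1
j=3: u_3=14/45 ∈ [7/30, 19/60) → index 2
j=4: u_4=71/180 ∈ [11/30, 2/5) → index 4
j=5: u_5=43/90 ∈ [7/15, 7/12) → index 7
j=6: u_6=101/180 ∈ [7/15, 7/12) → index 7
j=7: u_7=29/45 ∈ [7/12, 11/15) → index 8
j=8: u_8=131/180 ∈ [7/12, 11/15) → index 8
j=9: u_9=73/90 ∈ [4/5, 14/15) → index 10
j=10: u_10=161/180 ∈ [4/5, 14/15) → index 10
j=11: u_11=44/45 ∈ [14/15, 1) → index 11

0 1 1 2 4 7 7 8 8 10 10 11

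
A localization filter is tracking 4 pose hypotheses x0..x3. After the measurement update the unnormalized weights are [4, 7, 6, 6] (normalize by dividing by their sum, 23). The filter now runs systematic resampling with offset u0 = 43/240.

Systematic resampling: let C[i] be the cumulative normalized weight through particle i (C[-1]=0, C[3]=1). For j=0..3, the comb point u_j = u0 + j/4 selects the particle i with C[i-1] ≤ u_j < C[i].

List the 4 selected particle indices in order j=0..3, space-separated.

C = [4/23, 11/23, 17/23, 1]
j=0: u_0=43/240 ∈ [4/23, 11/23) → index 1
j=1: u_1=103/240 ∈ [4/23, 11/23) → index 1
j=2: u_2=163/240 ∈ [11/23, 17/23) → index 2
j=3: u_3=223/240 ∈ [17/23, 1) → index 3

1 1 2 3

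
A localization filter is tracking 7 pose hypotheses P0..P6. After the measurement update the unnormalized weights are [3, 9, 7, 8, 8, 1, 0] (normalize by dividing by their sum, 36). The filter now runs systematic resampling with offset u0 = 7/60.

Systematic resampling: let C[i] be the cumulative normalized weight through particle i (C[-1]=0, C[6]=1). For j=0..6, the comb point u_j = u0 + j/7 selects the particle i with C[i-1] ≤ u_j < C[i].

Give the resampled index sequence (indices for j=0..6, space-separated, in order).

1 1 2 3 3 4 5

C = [1/12, 1/3, 19/36, 3/4, 35/36, 1, 1]
j=0: u_0=7/60 ∈ [1/12, 1/3) → index 1
j=1: u_1=109/420 ∈ [1/12, 1/3) → index 1
j=2: u_2=169/420 ∈ [1/3, 19/36) → index 2
j=3: u_3=229/420 ∈ [19/36, 3/4) → index 3
j=4: u_4=289/420 ∈ [19/36, 3/4) → index 3
j=5: u_5=349/420 ∈ [3/4, 35/36) → index 4
j=6: u_6=409/420 ∈ [35/36, 1) → index 5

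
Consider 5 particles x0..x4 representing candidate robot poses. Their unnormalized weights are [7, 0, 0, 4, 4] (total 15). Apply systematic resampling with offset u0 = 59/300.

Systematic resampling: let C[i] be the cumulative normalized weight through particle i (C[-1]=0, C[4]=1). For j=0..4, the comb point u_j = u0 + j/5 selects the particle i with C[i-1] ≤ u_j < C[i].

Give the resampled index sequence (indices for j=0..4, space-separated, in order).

C = [7/15, 7/15, 7/15, 11/15, 1]
j=0: u_0=59/300 ∈ [0, 7/15) → index 0
j=1: u_1=119/300 ∈ [0, 7/15) → index 0
j=2: u_2=179/300 ∈ [7/15, 11/15) → index 3
j=3: u_3=239/300 ∈ [11/15, 1) → index 4
j=4: u_4=299/300 ∈ [11/15, 1) → index 4

0 0 3 4 4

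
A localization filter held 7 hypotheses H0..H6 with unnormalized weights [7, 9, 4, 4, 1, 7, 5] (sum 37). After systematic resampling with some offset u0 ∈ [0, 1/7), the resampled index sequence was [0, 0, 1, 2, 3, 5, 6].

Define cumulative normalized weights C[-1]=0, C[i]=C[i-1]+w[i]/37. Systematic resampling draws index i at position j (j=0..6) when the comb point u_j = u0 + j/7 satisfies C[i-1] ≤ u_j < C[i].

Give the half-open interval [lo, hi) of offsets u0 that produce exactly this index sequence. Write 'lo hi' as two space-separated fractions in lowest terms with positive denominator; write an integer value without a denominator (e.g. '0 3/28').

2/259 12/259

C = [7/37, 16/37, 20/37, 24/37, 25/37, 32/37, 1]
j=0 picked index 0: u0 ∈ [0, 7/37)
j=1 picked index 0: u0 ∈ [-1/7, 12/259)
j=2 picked index 1: u0 ∈ [-25/259, 38/259)
j=3 picked index 2: u0 ∈ [1/259, 29/259)
j=4 picked index 3: u0 ∈ [-8/259, 20/259)
j=5 picked index 5: u0 ∈ [-10/259, 39/259)
j=6 picked index 6: u0 ∈ [2/259, 1/7)
intersection: [2/259, 12/259)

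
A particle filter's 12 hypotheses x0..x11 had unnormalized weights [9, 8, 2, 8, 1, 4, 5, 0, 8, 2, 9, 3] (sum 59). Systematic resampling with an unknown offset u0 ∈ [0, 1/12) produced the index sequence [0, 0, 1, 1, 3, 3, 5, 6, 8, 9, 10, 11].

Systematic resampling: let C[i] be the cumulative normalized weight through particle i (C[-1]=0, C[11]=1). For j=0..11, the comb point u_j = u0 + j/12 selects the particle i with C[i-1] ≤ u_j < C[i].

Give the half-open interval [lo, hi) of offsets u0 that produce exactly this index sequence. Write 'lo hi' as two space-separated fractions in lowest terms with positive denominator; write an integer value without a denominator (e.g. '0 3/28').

23/708 9/236

C = [9/59, 17/59, 19/59, 27/59, 28/59, 32/59, 37/59, 37/59, 45/59, 47/59, 56/59, 1]
j=0 picked index 0: u0 ∈ [0, 9/59)
j=1 picked index 0: u0 ∈ [-1/12, 49/708)
j=2 picked index 1: u0 ∈ [-5/354, 43/354)
j=3 picked index 1: u0 ∈ [-23/236, 9/236)
j=4 picked index 3: u0 ∈ [-2/177, 22/177)
j=5 picked index 3: u0 ∈ [-67/708, 29/708)
j=6 picked index 5: u0 ∈ [-3/118, 5/118)
j=7 picked index 6: u0 ∈ [-29/708, 31/708)
j=8 picked index 8: u0 ∈ [-7/177, 17/177)
j=9 picked index 9: u0 ∈ [3/236, 11/236)
j=10 picked index 10: u0 ∈ [-13/354, 41/354)
j=11 picked index 11: u0 ∈ [23/708, 1/12)
intersection: [23/708, 9/236)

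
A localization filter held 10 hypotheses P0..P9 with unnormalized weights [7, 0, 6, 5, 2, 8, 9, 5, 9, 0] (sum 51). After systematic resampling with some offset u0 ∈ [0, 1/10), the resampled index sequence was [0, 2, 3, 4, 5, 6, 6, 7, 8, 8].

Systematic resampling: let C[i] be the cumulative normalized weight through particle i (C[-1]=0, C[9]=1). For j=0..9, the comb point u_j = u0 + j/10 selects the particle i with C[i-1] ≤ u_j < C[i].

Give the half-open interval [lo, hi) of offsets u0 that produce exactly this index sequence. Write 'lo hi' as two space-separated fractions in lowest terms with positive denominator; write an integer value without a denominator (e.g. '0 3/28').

14/255 47/510

C = [7/51, 7/51, 13/51, 6/17, 20/51, 28/51, 37/51, 14/17, 1, 1]
j=0 picked index 0: u0 ∈ [0, 7/51)
j=1 picked index 2: u0 ∈ [19/510, 79/510)
j=2 picked index 3: u0 ∈ [14/255, 13/85)
j=3 picked index 4: u0 ∈ [9/170, 47/510)
j=4 picked index 5: u0 ∈ [-2/255, 38/255)
j=5 picked index 6: u0 ∈ [5/102, 23/102)
j=6 picked index 6: u0 ∈ [-13/255, 32/255)
j=7 picked index 7: u0 ∈ [13/510, 21/170)
j=8 picked index 8: u0 ∈ [2/85, 1/5)
j=9 picked index 8: u0 ∈ [-13/170, 1/10)
intersection: [14/255, 47/510)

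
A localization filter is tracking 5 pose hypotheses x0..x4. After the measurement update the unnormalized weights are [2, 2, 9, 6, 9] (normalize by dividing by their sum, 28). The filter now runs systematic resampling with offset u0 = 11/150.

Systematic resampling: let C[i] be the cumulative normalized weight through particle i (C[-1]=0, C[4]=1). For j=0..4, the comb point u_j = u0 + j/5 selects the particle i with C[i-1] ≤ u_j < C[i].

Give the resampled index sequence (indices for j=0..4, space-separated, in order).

1 2 3 3 4

C = [1/14, 1/7, 13/28, 19/28, 1]
j=0: u_0=11/150 ∈ [1/14, 1/7) → index 1
j=1: u_1=41/150 ∈ [1/7, 13/28) → index 2
j=2: u_2=71/150 ∈ [13/28, 19/28) → index 3
j=3: u_3=101/150 ∈ [13/28, 19/28) → index 3
j=4: u_4=131/150 ∈ [19/28, 1) → index 4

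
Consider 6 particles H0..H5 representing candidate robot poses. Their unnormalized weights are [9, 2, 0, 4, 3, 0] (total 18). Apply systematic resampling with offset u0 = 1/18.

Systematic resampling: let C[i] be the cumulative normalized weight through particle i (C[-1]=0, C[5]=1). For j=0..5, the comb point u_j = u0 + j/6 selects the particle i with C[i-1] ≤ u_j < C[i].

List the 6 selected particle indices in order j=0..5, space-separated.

C = [1/2, 11/18, 11/18, 5/6, 1, 1]
j=0: u_0=1/18 ∈ [0, 1/2) → index 0
j=1: u_1=2/9 ∈ [0, 1/2) → index 0
j=2: u_2=7/18 ∈ [0, 1/2) → index 0
j=3: u_3=5/9 ∈ [1/2, 11/18) → index 1
j=4: u_4=13/18 ∈ [11/18, 5/6) → index 3
j=5: u_5=8/9 ∈ [5/6, 1) → index 4

0 0 0 1 3 4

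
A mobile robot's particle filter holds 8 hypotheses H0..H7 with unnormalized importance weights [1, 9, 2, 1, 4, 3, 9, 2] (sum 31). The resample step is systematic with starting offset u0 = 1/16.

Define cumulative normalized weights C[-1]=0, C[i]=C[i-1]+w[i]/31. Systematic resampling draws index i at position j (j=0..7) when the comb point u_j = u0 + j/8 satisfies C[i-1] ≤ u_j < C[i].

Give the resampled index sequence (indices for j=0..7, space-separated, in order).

1 1 1 4 5 6 6 7

C = [1/31, 10/31, 12/31, 13/31, 17/31, 20/31, 29/31, 1]
j=0: u_0=1/16 ∈ [1/31, 10/31) → index 1
j=1: u_1=3/16 ∈ [1/31, 10/31) → index 1
j=2: u_2=5/16 ∈ [1/31, 10/31) → index 1
j=3: u_3=7/16 ∈ [13/31, 17/31) → index 4
j=4: u_4=9/16 ∈ [17/31, 20/31) → index 5
j=5: u_5=11/16 ∈ [20/31, 29/31) → index 6
j=6: u_6=13/16 ∈ [20/31, 29/31) → index 6
j=7: u_7=15/16 ∈ [29/31, 1) → index 7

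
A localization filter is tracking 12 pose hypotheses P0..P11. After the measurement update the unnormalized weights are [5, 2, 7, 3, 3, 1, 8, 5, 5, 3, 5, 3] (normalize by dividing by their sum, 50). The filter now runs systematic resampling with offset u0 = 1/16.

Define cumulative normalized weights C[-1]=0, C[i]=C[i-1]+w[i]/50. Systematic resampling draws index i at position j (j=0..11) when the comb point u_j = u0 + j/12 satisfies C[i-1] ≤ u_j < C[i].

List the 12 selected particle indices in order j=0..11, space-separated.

C = [1/10, 7/50, 7/25, 17/50, 2/5, 21/50, 29/50, 17/25, 39/50, 21/25, 47/50, 1]
j=0: u_0=1/16 ∈ [0, 1/10) → index 0
j=1: u_1=7/48 ∈ [7/50, 7/25) → index 2
j=2: u_2=11/48 ∈ [7/50, 7/25) → index 2
j=3: u_3=5/16 ∈ [7/25, 17/50) → index 3
j=4: u_4=19/48 ∈ [17/50, 2/5) → index 4
j=5: u_5=23/48 ∈ [21/50, 29/50) → index 6
j=6: u_6=9/16 ∈ [21/50, 29/50) → index 6
j=7: u_7=31/48 ∈ [29/50, 17/25) → index 7
j=8: u_8=35/48 ∈ [17/25, 39/50) → index 8
j=9: u_9=13/16 ∈ [39/50, 21/25) → index 9
j=10: u_10=43/48 ∈ [21/25, 47/50) → index 10
j=11: u_11=47/48 ∈ [47/50, 1) → index 11

0 2 2 3 4 6 6 7 8 9 10 11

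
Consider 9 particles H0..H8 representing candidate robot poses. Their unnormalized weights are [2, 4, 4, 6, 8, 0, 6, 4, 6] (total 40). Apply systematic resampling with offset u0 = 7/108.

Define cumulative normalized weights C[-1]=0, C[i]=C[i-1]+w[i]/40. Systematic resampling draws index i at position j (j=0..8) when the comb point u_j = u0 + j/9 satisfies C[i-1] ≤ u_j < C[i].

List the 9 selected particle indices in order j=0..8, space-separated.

C = [1/20, 3/20, 1/4, 2/5, 3/5, 3/5, 3/4, 17/20, 1]
j=0: u_0=7/108 ∈ [1/20, 3/20) → index 1
j=1: u_1=19/108 ∈ [3/20, 1/4) → index 2
j=2: u_2=31/108 ∈ [1/4, 2/5) → index 3
j=3: u_3=43/108 ∈ [1/4, 2/5) → index 3
j=4: u_4=55/108 ∈ [2/5, 3/5) → index 4
j=5: u_5=67/108 ∈ [3/5, 3/4) → index 6
j=6: u_6=79/108 ∈ [3/5, 3/4) → index 6
j=7: u_7=91/108 ∈ [3/4, 17/20) → index 7
j=8: u_8=103/108 ∈ [17/20, 1) → index 8

1 2 3 3 4 6 6 7 8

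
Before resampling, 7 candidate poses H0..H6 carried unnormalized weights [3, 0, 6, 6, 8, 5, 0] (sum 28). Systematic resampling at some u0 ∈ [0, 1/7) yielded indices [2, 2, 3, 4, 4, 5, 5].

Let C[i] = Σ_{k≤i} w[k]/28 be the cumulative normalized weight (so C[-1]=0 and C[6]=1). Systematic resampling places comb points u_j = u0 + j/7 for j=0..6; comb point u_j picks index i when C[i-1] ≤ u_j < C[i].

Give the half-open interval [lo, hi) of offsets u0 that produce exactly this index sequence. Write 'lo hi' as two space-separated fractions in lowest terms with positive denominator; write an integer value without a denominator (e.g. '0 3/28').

C = [3/28, 3/28, 9/28, 15/28, 23/28, 1, 1]
j=0 picked index 2: u0 ∈ [3/28, 9/28)
j=1 picked index 2: u0 ∈ [-1/28, 5/28)
j=2 picked index 3: u0 ∈ [1/28, 1/4)
j=3 picked index 4: u0 ∈ [3/28, 11/28)
j=4 picked index 4: u0 ∈ [-1/28, 1/4)
j=5 picked index 5: u0 ∈ [3/28, 2/7)
j=6 picked index 5: u0 ∈ [-1/28, 1/7)
intersection: [3/28, 1/7)

3/28 1/7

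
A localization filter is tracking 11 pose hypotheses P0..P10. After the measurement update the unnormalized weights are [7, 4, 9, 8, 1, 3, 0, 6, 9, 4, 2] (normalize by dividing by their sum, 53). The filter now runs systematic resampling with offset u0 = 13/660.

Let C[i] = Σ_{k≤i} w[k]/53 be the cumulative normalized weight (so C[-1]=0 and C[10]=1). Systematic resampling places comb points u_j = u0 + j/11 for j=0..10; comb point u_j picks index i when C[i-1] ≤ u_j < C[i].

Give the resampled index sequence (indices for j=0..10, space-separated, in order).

0 0 1 2 3 3 5 7 8 8 9

C = [7/53, 11/53, 20/53, 28/53, 29/53, 32/53, 32/53, 38/53, 47/53, 51/53, 1]
j=0: u_0=13/660 ∈ [0, 7/53) → index 0
j=1: u_1=73/660 ∈ [0, 7/53) → index 0
j=2: u_2=133/660 ∈ [7/53, 11/53) → index 1
j=3: u_3=193/660 ∈ [11/53, 20/53) → index 2
j=4: u_4=23/60 ∈ [20/53, 28/53) → index 3
j=5: u_5=313/660 ∈ [20/53, 28/53) → index 3
j=6: u_6=373/660 ∈ [29/53, 32/53) → index 5
j=7: u_7=433/660 ∈ [32/53, 38/53) → index 7
j=8: u_8=493/660 ∈ [38/53, 47/53) → index 8
j=9: u_9=553/660 ∈ [38/53, 47/53) → index 8
j=10: u_10=613/660 ∈ [47/53, 51/53) → index 9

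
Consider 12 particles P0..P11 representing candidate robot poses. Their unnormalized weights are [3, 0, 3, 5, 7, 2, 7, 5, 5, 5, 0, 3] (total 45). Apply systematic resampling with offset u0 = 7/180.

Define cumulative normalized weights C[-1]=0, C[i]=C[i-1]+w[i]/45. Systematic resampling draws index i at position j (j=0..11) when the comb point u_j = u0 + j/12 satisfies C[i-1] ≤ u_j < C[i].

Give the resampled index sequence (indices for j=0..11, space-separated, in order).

0 2 3 4 4 6 6 7 7 8 9 11

C = [1/15, 1/15, 2/15, 11/45, 2/5, 4/9, 3/5, 32/45, 37/45, 14/15, 14/15, 1]
j=0: u_0=7/180 ∈ [0, 1/15) → index 0
j=1: u_1=11/90 ∈ [1/15, 2/15) → index 2
j=2: u_2=37/180 ∈ [2/15, 11/45) → index 3
j=3: u_3=13/45 ∈ [11/45, 2/5) → index 4
j=4: u_4=67/180 ∈ [11/45, 2/5) → index 4
j=5: u_5=41/90 ∈ [4/9, 3/5) → index 6
j=6: u_6=97/180 ∈ [4/9, 3/5) → index 6
j=7: u_7=28/45 ∈ [3/5, 32/45) → index 7
j=8: u_8=127/180 ∈ [3/5, 32/45) → index 7
j=9: u_9=71/90 ∈ [32/45, 37/45) → index 8
j=10: u_10=157/180 ∈ [37/45, 14/15) → index 9
j=11: u_11=43/45 ∈ [14/15, 1) → index 11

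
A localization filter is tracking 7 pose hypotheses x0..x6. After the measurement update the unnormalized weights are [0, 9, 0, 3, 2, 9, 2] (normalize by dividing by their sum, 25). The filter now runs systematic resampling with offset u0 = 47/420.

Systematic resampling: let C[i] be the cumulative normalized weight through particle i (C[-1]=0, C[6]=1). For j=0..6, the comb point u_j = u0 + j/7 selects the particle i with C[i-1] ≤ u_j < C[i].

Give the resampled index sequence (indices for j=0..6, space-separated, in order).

C = [0, 9/25, 9/25, 12/25, 14/25, 23/25, 1]
j=0: u_0=47/420 ∈ [0, 9/25) → index 1
j=1: u_1=107/420 ∈ [0, 9/25) → index 1
j=2: u_2=167/420 ∈ [9/25, 12/25) → index 3
j=3: u_3=227/420 ∈ [12/25, 14/25) → index 4
j=4: u_4=41/60 ∈ [14/25, 23/25) → index 5
j=5: u_5=347/420 ∈ [14/25, 23/25) → index 5
j=6: u_6=407/420 ∈ [23/25, 1) → index 6

1 1 3 4 5 5 6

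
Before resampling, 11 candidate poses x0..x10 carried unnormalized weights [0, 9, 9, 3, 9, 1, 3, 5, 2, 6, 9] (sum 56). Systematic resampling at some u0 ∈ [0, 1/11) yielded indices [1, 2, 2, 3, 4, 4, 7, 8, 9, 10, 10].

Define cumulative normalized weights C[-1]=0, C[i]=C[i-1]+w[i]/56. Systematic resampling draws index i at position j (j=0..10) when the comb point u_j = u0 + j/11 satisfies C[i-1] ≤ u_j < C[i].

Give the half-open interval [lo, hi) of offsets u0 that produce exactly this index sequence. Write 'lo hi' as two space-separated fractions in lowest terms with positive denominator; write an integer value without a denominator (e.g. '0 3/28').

C = [0, 9/56, 9/28, 3/8, 15/28, 31/56, 17/28, 39/56, 41/56, 47/56, 1]
j=0 picked index 1: u0 ∈ [0, 9/56)
j=1 picked index 2: u0 ∈ [43/616, 71/308)
j=2 picked index 2: u0 ∈ [-13/616, 43/308)
j=3 picked index 3: u0 ∈ [15/308, 9/88)
j=4 picked index 4: u0 ∈ [1/88, 53/308)
j=5 picked index 4: u0 ∈ [-7/88, 25/308)
j=6 picked index 7: u0 ∈ [19/308, 93/616)
j=7 picked index 8: u0 ∈ [37/616, 59/616)
j=8 picked index 9: u0 ∈ [3/616, 69/616)
j=9 picked index 10: u0 ∈ [13/616, 2/11)
j=10 picked index 10: u0 ∈ [-43/616, 1/11)
intersection: [43/616, 25/308)

43/616 25/308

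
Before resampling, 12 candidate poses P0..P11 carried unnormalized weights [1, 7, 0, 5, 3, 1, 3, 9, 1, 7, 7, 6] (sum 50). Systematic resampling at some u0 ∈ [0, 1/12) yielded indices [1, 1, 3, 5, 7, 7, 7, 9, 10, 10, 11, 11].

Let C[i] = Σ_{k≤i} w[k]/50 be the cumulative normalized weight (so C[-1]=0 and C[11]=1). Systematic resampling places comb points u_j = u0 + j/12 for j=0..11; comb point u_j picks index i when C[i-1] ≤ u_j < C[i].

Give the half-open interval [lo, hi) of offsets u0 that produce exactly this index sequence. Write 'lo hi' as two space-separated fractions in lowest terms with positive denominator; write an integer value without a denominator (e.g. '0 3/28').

C = [1/50, 4/25, 4/25, 13/50, 8/25, 17/50, 2/5, 29/50, 3/5, 37/50, 22/25, 1]
j=0 picked index 1: u0 ∈ [1/50, 4/25)
j=1 picked index 1: u0 ∈ [-19/300, 23/300)
j=2 picked index 3: u0 ∈ [-1/150, 7/75)
j=3 picked index 5: u0 ∈ [7/100, 9/100)
j=4 picked index 7: u0 ∈ [1/15, 37/150)
j=5 picked index 7: u0 ∈ [-1/60, 49/300)
j=6 picked index 7: u0 ∈ [-1/10, 2/25)
j=7 picked index 9: u0 ∈ [1/60, 47/300)
j=8 picked index 10: u0 ∈ [11/150, 16/75)
j=9 picked index 10: u0 ∈ [-1/100, 13/100)
j=10 picked index 11: u0 ∈ [7/150, 1/6)
j=11 picked index 11: u0 ∈ [-11/300, 1/12)
intersection: [11/150, 23/300)

11/150 23/300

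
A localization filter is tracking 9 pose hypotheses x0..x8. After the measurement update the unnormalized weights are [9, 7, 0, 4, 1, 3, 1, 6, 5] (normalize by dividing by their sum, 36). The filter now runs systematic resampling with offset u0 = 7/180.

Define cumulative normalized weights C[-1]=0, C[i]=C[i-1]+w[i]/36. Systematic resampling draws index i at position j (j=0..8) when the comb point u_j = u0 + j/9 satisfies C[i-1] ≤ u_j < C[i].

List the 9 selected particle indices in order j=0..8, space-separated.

C = [1/4, 4/9, 4/9, 5/9, 7/12, 2/3, 25/36, 31/36, 1]
j=0: u_0=7/180 ∈ [0, 1/4) → index 0
j=1: u_1=3/20 ∈ [0, 1/4) → index 0
j=2: u_2=47/180 ∈ [1/4, 4/9) → index 1
j=3: u_3=67/180 ∈ [1/4, 4/9) → index 1
j=4: u_4=29/60 ∈ [4/9, 5/9) → index 3
j=5: u_5=107/180 ∈ [7/12, 2/3) → index 5
j=6: u_6=127/180 ∈ [25/36, 31/36) → index 7
j=7: u_7=49/60 ∈ [25/36, 31/36) → index 7
j=8: u_8=167/180 ∈ [31/36, 1) → index 8

0 0 1 1 3 5 7 7 8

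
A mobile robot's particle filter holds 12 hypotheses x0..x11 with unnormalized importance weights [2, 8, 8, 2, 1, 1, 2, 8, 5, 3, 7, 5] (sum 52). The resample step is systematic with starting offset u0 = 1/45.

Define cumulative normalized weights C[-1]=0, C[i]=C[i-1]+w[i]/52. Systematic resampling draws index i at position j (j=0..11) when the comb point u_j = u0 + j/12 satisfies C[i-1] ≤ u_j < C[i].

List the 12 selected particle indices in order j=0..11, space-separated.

0 1 1 2 3 6 7 7 8 10 10 11

C = [1/26, 5/26, 9/26, 5/13, 21/52, 11/26, 6/13, 8/13, 37/52, 10/13, 47/52, 1]
j=0: u_0=1/45 ∈ [0, 1/26) → index 0
j=1: u_1=19/180 ∈ [1/26, 5/26) → index 1
j=2: u_2=17/90 ∈ [1/26, 5/26) → index 1
j=3: u_3=49/180 ∈ [5/26, 9/26) → index 2
j=4: u_4=16/45 ∈ [9/26, 5/13) → index 3
j=5: u_5=79/180 ∈ [11/26, 6/13) → index 6
j=6: u_6=47/90 ∈ [6/13, 8/13) → index 7
j=7: u_7=109/180 ∈ [6/13, 8/13) → index 7
j=8: u_8=31/45 ∈ [8/13, 37/52) → index 8
j=9: u_9=139/180 ∈ [10/13, 47/52) → index 10
j=10: u_10=77/90 ∈ [10/13, 47/52) → index 10
j=11: u_11=169/180 ∈ [47/52, 1) → index 11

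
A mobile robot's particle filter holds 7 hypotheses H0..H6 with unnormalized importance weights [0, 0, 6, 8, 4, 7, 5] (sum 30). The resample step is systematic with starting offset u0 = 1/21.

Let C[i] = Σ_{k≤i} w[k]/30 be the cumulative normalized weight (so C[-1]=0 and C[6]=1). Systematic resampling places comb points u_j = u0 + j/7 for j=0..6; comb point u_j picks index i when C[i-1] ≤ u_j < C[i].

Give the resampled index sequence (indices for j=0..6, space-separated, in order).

2 2 3 4 5 5 6

C = [0, 0, 1/5, 7/15, 3/5, 5/6, 1]
j=0: u_0=1/21 ∈ [0, 1/5) → index 2
j=1: u_1=4/21 ∈ [0, 1/5) → index 2
j=2: u_2=1/3 ∈ [1/5, 7/15) → index 3
j=3: u_3=10/21 ∈ [7/15, 3/5) → index 4
j=4: u_4=13/21 ∈ [3/5, 5/6) → index 5
j=5: u_5=16/21 ∈ [3/5, 5/6) → index 5
j=6: u_6=19/21 ∈ [5/6, 1) → index 6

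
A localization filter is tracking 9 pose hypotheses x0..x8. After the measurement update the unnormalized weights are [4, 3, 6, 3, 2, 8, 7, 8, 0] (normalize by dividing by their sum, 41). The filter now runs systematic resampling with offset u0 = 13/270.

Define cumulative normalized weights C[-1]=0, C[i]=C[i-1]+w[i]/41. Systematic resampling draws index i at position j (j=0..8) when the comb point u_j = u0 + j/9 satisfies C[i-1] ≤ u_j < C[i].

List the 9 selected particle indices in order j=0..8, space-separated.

C = [4/41, 7/41, 13/41, 16/41, 18/41, 26/41, 33/41, 1, 1]
j=0: u_0=13/270 ∈ [0, 4/41) → index 0
j=1: u_1=43/270 ∈ [4/41, 7/41) → index 1
j=2: u_2=73/270 ∈ [7/41, 13/41) → index 2
j=3: u_3=103/270 ∈ [13/41, 16/41) → index 3
j=4: u_4=133/270 ∈ [18/41, 26/41) → index 5
j=5: u_5=163/270 ∈ [18/41, 26/41) → index 5
j=6: u_6=193/270 ∈ [26/41, 33/41) → index 6
j=7: u_7=223/270 ∈ [33/41, 1) → index 7
j=8: u_8=253/270 ∈ [33/41, 1) → index 7

0 1 2 3 5 5 6 7 7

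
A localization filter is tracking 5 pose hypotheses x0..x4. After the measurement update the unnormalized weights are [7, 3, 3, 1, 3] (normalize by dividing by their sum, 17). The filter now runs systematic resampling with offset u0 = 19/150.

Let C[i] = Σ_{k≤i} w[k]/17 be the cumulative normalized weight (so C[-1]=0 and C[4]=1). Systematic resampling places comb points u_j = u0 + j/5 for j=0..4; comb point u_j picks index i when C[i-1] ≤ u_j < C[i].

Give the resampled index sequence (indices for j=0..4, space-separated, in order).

C = [7/17, 10/17, 13/17, 14/17, 1]
j=0: u_0=19/150 ∈ [0, 7/17) → index 0
j=1: u_1=49/150 ∈ [0, 7/17) → index 0
j=2: u_2=79/150 ∈ [7/17, 10/17) → index 1
j=3: u_3=109/150 ∈ [10/17, 13/17) → index 2
j=4: u_4=139/150 ∈ [14/17, 1) → index 4

0 0 1 2 4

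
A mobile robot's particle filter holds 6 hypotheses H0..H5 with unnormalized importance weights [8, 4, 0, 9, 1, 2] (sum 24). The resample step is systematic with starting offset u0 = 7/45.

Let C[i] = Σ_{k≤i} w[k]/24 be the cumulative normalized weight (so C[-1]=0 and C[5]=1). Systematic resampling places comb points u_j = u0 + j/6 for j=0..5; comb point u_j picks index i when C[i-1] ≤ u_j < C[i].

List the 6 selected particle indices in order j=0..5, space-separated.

C = [1/3, 1/2, 1/2, 7/8, 11/12, 1]
j=0: u_0=7/45 ∈ [0, 1/3) → index 0
j=1: u_1=29/90 ∈ [0, 1/3) → index 0
j=2: u_2=22/45 ∈ [1/3, 1/2) → index 1
j=3: u_3=59/90 ∈ [1/2, 7/8) → index 3
j=4: u_4=37/45 ∈ [1/2, 7/8) → index 3
j=5: u_5=89/90 ∈ [11/12, 1) → index 5

0 0 1 3 3 5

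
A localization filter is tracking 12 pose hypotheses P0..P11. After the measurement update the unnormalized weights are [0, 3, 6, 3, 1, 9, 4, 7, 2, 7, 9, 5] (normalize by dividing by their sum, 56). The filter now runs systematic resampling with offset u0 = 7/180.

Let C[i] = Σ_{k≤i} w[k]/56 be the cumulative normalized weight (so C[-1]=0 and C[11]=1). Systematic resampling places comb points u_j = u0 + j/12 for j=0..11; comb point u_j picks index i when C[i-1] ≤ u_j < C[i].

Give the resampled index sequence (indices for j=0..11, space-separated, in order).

C = [0, 3/56, 9/56, 3/14, 13/56, 11/28, 13/28, 33/56, 5/8, 3/4, 51/56, 1]
j=0: u_0=7/180 ∈ [0, 3/56) → index 1
j=1: u_1=11/90 ∈ [3/56, 9/56) → index 2
j=2: u_2=37/180 ∈ [9/56, 3/14) → index 3
j=3: u_3=13/45 ∈ [13/56, 11/28) → index 5
j=4: u_4=67/180 ∈ [13/56, 11/28) → index 5
j=5: u_5=41/90 ∈ [11/28, 13/28) → index 6
j=6: u_6=97/180 ∈ [13/28, 33/56) → index 7
j=7: u_7=28/45 ∈ [33/56, 5/8) → index 8
j=8: u_8=127/180 ∈ [5/8, 3/4) → index 9
j=9: u_9=71/90 ∈ [3/4, 51/56) → index 10
j=10: u_10=157/180 ∈ [3/4, 51/56) → index 10
j=11: u_11=43/45 ∈ [51/56, 1) → index 11

1 2 3 5 5 6 7 8 9 10 10 11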